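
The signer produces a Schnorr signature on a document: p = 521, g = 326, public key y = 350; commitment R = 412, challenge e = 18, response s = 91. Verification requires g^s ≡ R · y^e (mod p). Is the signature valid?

valid

g^s mod p:
326^2 = 106276 ≡ 513
326^4 ≡ 513^2 = 263169 ≡ 64
326^8 ≡ 64^2 = 4096 ≡ 449
326^16 ≡ 449^2 = 201601 ≡ 495
326^32 ≡ 495^2 = 245025 ≡ 155
326^64 ≡ 155^2 = 24025 ≡ 59
91 = 64 + 16 + 8 + 2 + 1, so 326^91 ≡ 59·495·449·513·326 ≡ 12 (mod 521)
R · y^e mod p:
350^2 = 122500 ≡ 65
350^4 ≡ 65^2 = 4225 ≡ 57
350^8 ≡ 57^2 = 3249 ≡ 123
350^16 ≡ 123^2 = 15129 ≡ 20
18 = 16 + 2, so 350^18 ≡ 20·65 ≡ 258 (mod 521)
412·258 = 106296 ≡ 12 (mod 521)
12 ≡ 12 (mod 521); signature holds.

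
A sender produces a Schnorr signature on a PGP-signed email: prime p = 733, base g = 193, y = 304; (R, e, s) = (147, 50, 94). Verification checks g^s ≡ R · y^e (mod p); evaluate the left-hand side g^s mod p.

Squares mod 733: 193^1≡193, 193^2≡599, 193^4≡364, 193^8≡556, 193^16≡543, 193^32≡183, 193^64≡504
94 = 64 + 16 + 8 + 4 + 2, so 193^94 ≡ 504·543·556·364·599 ≡ 723 (mod 733)

723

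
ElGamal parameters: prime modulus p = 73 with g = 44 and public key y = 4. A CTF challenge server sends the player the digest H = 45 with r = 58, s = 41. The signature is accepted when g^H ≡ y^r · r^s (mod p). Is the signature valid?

valid

Left side g^H mod p:
44^2 = 1936 ≡ 38
44^4 ≡ 38^2 = 1444 ≡ 57
44^8 ≡ 57^2 = 3249 ≡ 37
44^16 ≡ 37^2 = 1369 ≡ 55
44^32 ≡ 55^2 = 3025 ≡ 32
45 = 32 + 8 + 4 + 1, so 44^45 ≡ 32·37·57·44 ≡ 51 (mod 73)
Right side y^r · r^s mod p:
4^2 = 16
4^4 ≡ 16^2 = 256 ≡ 37
4^8 ≡ 37^2 = 1369 ≡ 55
4^16 ≡ 55^2 = 3025 ≡ 32
4^32 ≡ 32^2 = 1024 ≡ 2
58 = 32 + 16 + 8 + 2, so 4^58 ≡ 2·32·55·16 ≡ 37 (mod 73)
58^2 = 3364 ≡ 6
58^4 ≡ 6^2 = 36
58^8 ≡ 36^2 = 1296 ≡ 55
58^16 ≡ 55^2 = 3025 ≡ 32
58^32 ≡ 32^2 = 1024 ≡ 2
41 = 32 + 8 + 1, so 58^41 ≡ 2·55·58 ≡ 29 (mod 73)
37·29 = 1073 ≡ 51 (mod 73)
51 ≡ 51 (mod 73), so the signature is genuine.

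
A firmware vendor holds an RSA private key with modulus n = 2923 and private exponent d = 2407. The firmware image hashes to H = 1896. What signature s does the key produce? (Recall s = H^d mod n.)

H^2 ≡ 1896^2 = 3594816 ≡ 2449
H^4 ≡ 2449^2 = 5997601 ≡ 2528
H^8 ≡ 2528^2 = 6390784 ≡ 1106
H^16 ≡ 1106^2 = 1223236 ≡ 1422
H^32 ≡ 1422^2 = 2022084 ≡ 2291
H^64 ≡ 2291^2 = 5248681 ≡ 1896
H^128 ≡ 1896^2 = 3594816 ≡ 2449
H^256 ≡ 2449^2 = 5997601 ≡ 2528
H^512 ≡ 2528^2 = 6390784 ≡ 1106
H^1024 ≡ 1106^2 = 1223236 ≡ 1422
H^2048 ≡ 1422^2 = 2022084 ≡ 2291
2407 = 2048 + 256 + 64 + 32 + 4 + 2 + 1, so H^2407 ≡ 2291·2528·1896·2291·2528·2449·1896 ≡ 2528 (mod 2923)

2528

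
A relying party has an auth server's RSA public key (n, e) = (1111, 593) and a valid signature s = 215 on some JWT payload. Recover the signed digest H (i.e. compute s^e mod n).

1019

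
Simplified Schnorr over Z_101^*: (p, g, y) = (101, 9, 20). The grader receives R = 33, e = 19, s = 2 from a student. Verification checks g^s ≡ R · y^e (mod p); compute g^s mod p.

81

9^2 mod 101 = 81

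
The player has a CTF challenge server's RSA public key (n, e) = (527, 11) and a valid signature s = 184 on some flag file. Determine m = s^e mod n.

401

s^2 ≡ 184^2 = 33856 ≡ 128
s^4 ≡ 128^2 = 16384 ≡ 47
s^8 ≡ 47^2 = 2209 ≡ 101
11 = 8 + 2 + 1, so s^11 ≡ 101·128·184 ≡ 401 (mod 527)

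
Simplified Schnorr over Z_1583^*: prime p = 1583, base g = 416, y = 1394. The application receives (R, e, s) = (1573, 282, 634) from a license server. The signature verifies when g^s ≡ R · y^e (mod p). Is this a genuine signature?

genuine

g^s mod p:
416^2 = 173056 ≡ 509
416^4 ≡ 509^2 = 259081 ≡ 1052
416^8 ≡ 1052^2 = 1106704 ≡ 187
416^16 ≡ 187^2 = 34969 ≡ 143
416^32 ≡ 143^2 = 20449 ≡ 1453
416^64 ≡ 1453^2 = 2111209 ≡ 1070
416^128 ≡ 1070^2 = 1144900 ≡ 391
416^256 ≡ 391^2 = 152881 ≡ 913
416^512 ≡ 913^2 = 833569 ≡ 911
634 = 512 + 64 + 32 + 16 + 8 + 2, so 416^634 ≡ 911·1070·1453·143·187·509 ≡ 1476 (mod 1583)
R · y^e mod p:
1394^2 = 1943236 ≡ 895
1394^4 ≡ 895^2 = 801025 ≡ 27
1394^8 ≡ 27^2 = 729
1394^16 ≡ 729^2 = 531441 ≡ 1136
1394^32 ≡ 1136^2 = 1290496 ≡ 351
1394^64 ≡ 351^2 = 123201 ≡ 1310
1394^128 ≡ 1310^2 = 1716100 ≡ 128
1394^256 ≡ 128^2 = 16384 ≡ 554
282 = 256 + 16 + 8 + 2, so 1394^282 ≡ 554·1136·729·895 ≡ 169 (mod 1583)
1573·169 = 265837 ≡ 1476 (mod 1583)
1476 ≡ 1476 (mod 1583); signature holds.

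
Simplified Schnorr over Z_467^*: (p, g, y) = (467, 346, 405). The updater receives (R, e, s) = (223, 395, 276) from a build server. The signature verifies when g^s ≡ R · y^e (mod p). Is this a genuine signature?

g^s mod p:
346^2 = 119716 ≡ 164
346^4 ≡ 164^2 = 26896 ≡ 277
346^8 ≡ 277^2 = 76729 ≡ 141
346^16 ≡ 141^2 = 19881 ≡ 267
346^32 ≡ 267^2 = 71289 ≡ 305
346^64 ≡ 305^2 = 93025 ≡ 92
346^128 ≡ 92^2 = 8464 ≡ 58
346^256 ≡ 58^2 = 3364 ≡ 95
276 = 256 + 16 + 4, so 346^276 ≡ 95·267·277 ≡ 90 (mod 467)
R · y^e mod p:
405^2 = 164025 ≡ 108
405^4 ≡ 108^2 = 11664 ≡ 456
405^8 ≡ 456^2 = 207936 ≡ 121
405^16 ≡ 121^2 = 14641 ≡ 164
405^32 ≡ 164^2 = 26896 ≡ 277
405^64 ≡ 277^2 = 76729 ≡ 141
405^128 ≡ 141^2 = 19881 ≡ 267
405^256 ≡ 267^2 = 71289 ≡ 305
395 = 256 + 128 + 8 + 2 + 1, so 405^395 ≡ 305·267·121·108·405 ≡ 463 (mod 467)
223·463 = 103249 ≡ 42 (mod 467)
90 ≠ 42; the check fails.

forged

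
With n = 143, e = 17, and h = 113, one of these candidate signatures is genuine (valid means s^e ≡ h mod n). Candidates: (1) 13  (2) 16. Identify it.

Candidate 1: 13^2 = 169 ≡ 26; 13^4 ≡ 26^2 = 676 ≡ 104; 13^8 ≡ 104^2 = 10816 ≡ 91; 13^16 ≡ 91^2 = 8281 ≡ 130; 17 = 16 + 1, so 13^17 ≡ 130·13 ≡ 117 (mod 143)
Candidate 2: 16^2 = 256 ≡ 113; 16^4 ≡ 113^2 = 12769 ≡ 42; 16^8 ≡ 42^2 = 1764 ≡ 48; 16^16 ≡ 48^2 = 2304 ≡ 16; 17 = 16 + 1, so 16^17 ≡ 16·16 ≡ 113 (mod 143)
  → matches h = 113

2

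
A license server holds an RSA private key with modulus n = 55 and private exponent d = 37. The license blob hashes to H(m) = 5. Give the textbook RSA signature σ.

25

Squares mod 55: (H(m))^1≡5, (H(m))^2≡25, (H(m))^4≡20, (H(m))^8≡15, (H(m))^16≡5, (H(m))^32≡25
37 = 32 + 4 + 1, so (H(m))^37 ≡ 25·20·5 ≡ 25 (mod 55)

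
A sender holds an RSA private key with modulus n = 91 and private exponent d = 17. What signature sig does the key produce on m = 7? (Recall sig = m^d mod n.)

63

m^2 ≡ 7^2 = 49
m^4 ≡ 49^2 = 2401 ≡ 35
m^8 ≡ 35^2 = 1225 ≡ 42
m^16 ≡ 42^2 = 1764 ≡ 35
17 = 16 + 1, so m^17 ≡ 35·7 ≡ 63 (mod 91)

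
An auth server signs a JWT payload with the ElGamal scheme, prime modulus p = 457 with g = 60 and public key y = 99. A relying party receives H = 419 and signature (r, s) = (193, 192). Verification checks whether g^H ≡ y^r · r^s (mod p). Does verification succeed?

Left side g^H mod p:
60^2 = 3600 ≡ 401
60^4 ≡ 401^2 = 160801 ≡ 394
60^8 ≡ 394^2 = 155236 ≡ 313
60^16 ≡ 313^2 = 97969 ≡ 171
60^32 ≡ 171^2 = 29241 ≡ 450
60^64 ≡ 450^2 = 202500 ≡ 49
60^128 ≡ 49^2 = 2401 ≡ 116
60^256 ≡ 116^2 = 13456 ≡ 203
419 = 256 + 128 + 32 + 2 + 1, so 60^419 ≡ 203·116·450·401·60 ≡ 149 (mod 457)
Right side y^r · r^s mod p:
99^2 = 9801 ≡ 204
99^4 ≡ 204^2 = 41616 ≡ 29
99^8 ≡ 29^2 = 841 ≡ 384
99^16 ≡ 384^2 = 147456 ≡ 302
99^32 ≡ 302^2 = 91204 ≡ 261
99^64 ≡ 261^2 = 68121 ≡ 28
99^128 ≡ 28^2 = 784 ≡ 327
193 = 128 + 64 + 1, so 99^193 ≡ 327·28·99 ≡ 213 (mod 457)
193^2 = 37249 ≡ 232
193^4 ≡ 232^2 = 53824 ≡ 355
193^8 ≡ 355^2 = 126025 ≡ 350
193^16 ≡ 350^2 = 122500 ≡ 24
193^32 ≡ 24^2 = 576 ≡ 119
193^64 ≡ 119^2 = 14161 ≡ 451
193^128 ≡ 451^2 = 203401 ≡ 36
192 = 128 + 64, so 193^192 ≡ 36·451 ≡ 241 (mod 457)
213·241 = 51333 ≡ 149 (mod 457)
149 ≡ 149 (mod 457), so the signature is genuine.

passes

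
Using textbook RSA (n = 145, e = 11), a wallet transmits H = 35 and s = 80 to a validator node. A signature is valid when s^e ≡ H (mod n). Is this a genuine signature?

genuine

s^2 ≡ 80^2 = 6400 ≡ 20
s^4 ≡ 20^2 = 400 ≡ 110
s^8 ≡ 110^2 = 12100 ≡ 65
11 = 8 + 2 + 1, so s^11 ≡ 65·20·80 ≡ 35 (mod 145)
35 = H, so the signature checks out.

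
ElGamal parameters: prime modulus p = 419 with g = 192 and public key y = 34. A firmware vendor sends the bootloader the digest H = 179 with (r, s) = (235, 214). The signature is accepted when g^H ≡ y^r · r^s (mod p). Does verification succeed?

passes

Left side g^H mod p:
Squares mod 419: 192^1≡192, 192^2≡411, 192^4≡64, 192^8≡325, 192^16≡37, 192^32≡112, 192^64≡393, 192^128≡257
179 = 128 + 32 + 16 + 2 + 1, so 192^179 ≡ 257·112·37·411·192 ≡ 389 (mod 419)
Right side y^r · r^s mod p:
Squares mod 419: 34^1≡34, 34^2≡318, 34^4≡145, 34^8≡75, 34^16≡178, 34^32≡259, 34^64≡41, 34^128≡5
235 = 128 + 64 + 32 + 8 + 2 + 1, so 34^235 ≡ 5·41·259·75·318·34 ≡ 411 (mod 419)
Squares mod 419: 235^1≡235, 235^2≡336, 235^4≡185, 235^8≡286, 235^16≡91, 235^32≡320, 235^64≡164, 235^128≡80
214 = 128 + 64 + 16 + 4 + 2, so 235^214 ≡ 80·164·91·185·336 ≡ 318 (mod 419)
411·318 = 130698 ≡ 389 (mod 419)
389 ≡ 389 (mod 419), so the signature is genuine.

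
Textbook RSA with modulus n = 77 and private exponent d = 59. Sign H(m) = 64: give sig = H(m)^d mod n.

71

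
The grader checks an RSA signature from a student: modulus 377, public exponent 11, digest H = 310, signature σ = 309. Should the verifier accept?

reject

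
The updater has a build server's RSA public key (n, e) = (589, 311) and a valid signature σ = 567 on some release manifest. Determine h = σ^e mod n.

479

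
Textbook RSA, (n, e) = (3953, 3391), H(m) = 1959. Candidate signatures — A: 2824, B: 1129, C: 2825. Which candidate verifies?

A

Candidate A: Squares mod 3953: 2824^1≡2824, 2824^2≡1775, 2824^4≡84, 2824^8≡3103, 2824^16≡3054, 2824^32≡1789, 2824^64≡2544, 2824^128≡875, 2824^256≡2696, 2824^512≡2802, 2824^1024≡546, 2824^2048≡1641; 3391 = 2048 + 1024 + 256 + 32 + 16 + 8 + 4 + 2 + 1, so 2824^3391 ≡ 1641·546·2696·1789·3054·3103·84·1775·2824 ≡ 1959 (mod 3953)
  → matches H(m) = 1959
Candidate B: Squares mod 3953: 1129^1≡1129, 1129^2≡1775, 1129^4≡84, 1129^8≡3103, 1129^16≡3054, 1129^32≡1789, 1129^64≡2544, 1129^128≡875, 1129^256≡2696, 1129^512≡2802, 1129^1024≡546, 1129^2048≡1641; 3391 = 2048 + 1024 + 256 + 32 + 16 + 8 + 4 + 2 + 1, so 1129^3391 ≡ 1641·546·2696·1789·3054·3103·84·1775·1129 ≡ 1994 (mod 3953)
Candidate C: Squares mod 3953: 2825^1≡2825, 2825^2≡3471, 2825^4≡3050, 2825^8≡1091, 2825^16≡428, 2825^32≡1346, 2825^64≡1242, 2825^128≡894, 2825^256≡730, 2825^512≡3198, 2825^1024≡793, 2825^2048≡322; 3391 = 2048 + 1024 + 256 + 32 + 16 + 8 + 4 + 2 + 1, so 2825^3391 ≡ 322·793·730·1346·428·1091·3050·3471·2825 ≡ 1481 (mod 3953)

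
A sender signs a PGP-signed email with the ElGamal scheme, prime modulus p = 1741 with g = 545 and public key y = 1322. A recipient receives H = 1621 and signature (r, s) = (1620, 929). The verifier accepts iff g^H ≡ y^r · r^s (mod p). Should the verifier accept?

Left side g^H mod p:
545^2 = 297025 ≡ 1055
545^4 ≡ 1055^2 = 1113025 ≡ 526
545^8 ≡ 526^2 = 276676 ≡ 1598
545^16 ≡ 1598^2 = 2553604 ≡ 1298
545^32 ≡ 1298^2 = 1684804 ≡ 1257
545^64 ≡ 1257^2 = 1580049 ≡ 962
545^128 ≡ 962^2 = 925444 ≡ 973
545^256 ≡ 973^2 = 946729 ≡ 1366
545^512 ≡ 1366^2 = 1865956 ≡ 1345
545^1024 ≡ 1345^2 = 1809025 ≡ 126
1621 = 1024 + 512 + 64 + 16 + 4 + 1, so 545^1621 ≡ 126·1345·962·1298·526·545 ≡ 4 (mod 1741)
Right side y^r · r^s mod p:
1322^2 = 1747684 ≡ 1461
1322^4 ≡ 1461^2 = 2134521 ≡ 55
1322^8 ≡ 55^2 = 3025 ≡ 1284
1322^16 ≡ 1284^2 = 1648656 ≡ 1670
1322^32 ≡ 1670^2 = 2788900 ≡ 1559
1322^64 ≡ 1559^2 = 2430481 ≡ 45
1322^128 ≡ 45^2 = 2025 ≡ 284
1322^256 ≡ 284^2 = 80656 ≡ 570
1322^512 ≡ 570^2 = 324900 ≡ 1074
1322^1024 ≡ 1074^2 = 1153476 ≡ 934
1620 = 1024 + 512 + 64 + 16 + 4, so 1322^1620 ≡ 934·1074·45·1670·55 ≡ 1721 (mod 1741)
1620^2 = 2624400 ≡ 713
1620^4 ≡ 713^2 = 508369 ≡ 1738
1620^8 ≡ 1738^2 = 3020644 ≡ 9
1620^16 ≡ 9^2 = 81
1620^32 ≡ 81^2 = 6561 ≡ 1338
1620^64 ≡ 1338^2 = 1790244 ≡ 496
1620^128 ≡ 496^2 = 246016 ≡ 535
1620^256 ≡ 535^2 = 286225 ≡ 701
1620^512 ≡ 701^2 = 491401 ≡ 439
929 = 512 + 256 + 128 + 32 + 1, so 1620^929 ≡ 439·701·535·1338·1620 ≡ 457 (mod 1741)
1721·457 = 786497 ≡ 1306 (mod 1741)
4 ≠ 1306, so verification fails.

reject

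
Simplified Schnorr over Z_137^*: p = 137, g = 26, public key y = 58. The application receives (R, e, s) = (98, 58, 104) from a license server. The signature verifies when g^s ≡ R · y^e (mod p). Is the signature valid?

g^s mod p:
26^104 mod 137 = 59
R · y^e mod p:
58^58 mod 137 = 2
98·2 = 196 ≡ 59 (mod 137)
59 ≡ 59 (mod 137); signature holds.

valid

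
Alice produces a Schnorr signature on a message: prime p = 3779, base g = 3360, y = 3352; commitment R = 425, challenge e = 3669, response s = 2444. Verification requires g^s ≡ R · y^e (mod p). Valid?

yes

g^s mod p:
3360^2444 mod 3779 = 1091
R · y^e mod p:
3352^3669 mod 3779 = 3746
425·3746 = 1592050 ≡ 1091 (mod 3779)
1091 ≡ 1091 (mod 3779); signature holds.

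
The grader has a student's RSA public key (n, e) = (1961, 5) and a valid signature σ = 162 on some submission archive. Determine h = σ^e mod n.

1250

σ^2 ≡ 162^2 = 26244 ≡ 751
σ^4 ≡ 751^2 = 564001 ≡ 1194
5 = 4 + 1, so σ^5 ≡ 1194·162 ≡ 1250 (mod 1961)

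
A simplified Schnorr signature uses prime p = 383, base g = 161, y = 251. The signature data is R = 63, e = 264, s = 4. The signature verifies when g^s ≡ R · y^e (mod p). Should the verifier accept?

g^s mod p:
161^2 = 25921 ≡ 260
161^4 ≡ 260^2 = 67600 ≡ 192
R · y^e mod p:
251^2 = 63001 ≡ 189
251^4 ≡ 189^2 = 35721 ≡ 102
251^8 ≡ 102^2 = 10404 ≡ 63
251^16 ≡ 63^2 = 3969 ≡ 139
251^32 ≡ 139^2 = 19321 ≡ 171
251^64 ≡ 171^2 = 29241 ≡ 133
251^128 ≡ 133^2 = 17689 ≡ 71
251^256 ≡ 71^2 = 5041 ≡ 62
264 = 256 + 8, so 251^264 ≡ 62·63 ≡ 76 (mod 383)
63·76 = 4788 ≡ 192 (mod 383)
192 ≡ 192 (mod 383); signature holds.

accept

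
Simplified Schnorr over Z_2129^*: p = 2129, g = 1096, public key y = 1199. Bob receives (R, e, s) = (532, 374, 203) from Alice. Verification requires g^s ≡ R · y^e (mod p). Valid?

g^s mod p:
1096^203 mod 2129 = 132
R · y^e mod p:
1199^374 mod 2129 = 1601
532·1601 = 851732 ≡ 132 (mod 2129)
132 ≡ 132 (mod 2129); signature holds.

yes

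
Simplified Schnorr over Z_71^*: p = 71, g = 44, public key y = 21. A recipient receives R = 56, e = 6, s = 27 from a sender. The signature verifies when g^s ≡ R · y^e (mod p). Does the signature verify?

g^s mod p:
44^2 = 1936 ≡ 19
44^4 ≡ 19^2 = 361 ≡ 6
44^8 ≡ 6^2 = 36
44^16 ≡ 36^2 = 1296 ≡ 18
27 = 16 + 8 + 2 + 1, so 44^27 ≡ 18·36·19·44 ≡ 69 (mod 71)
R · y^e mod p:
21^2 = 441 ≡ 15
21^4 ≡ 15^2 = 225 ≡ 12
6 = 4 + 2, so 21^6 ≡ 12·15 ≡ 38 (mod 71)
56·38 = 2128 ≡ 69 (mod 71)
69 ≡ 69 (mod 71); signature holds.

verifies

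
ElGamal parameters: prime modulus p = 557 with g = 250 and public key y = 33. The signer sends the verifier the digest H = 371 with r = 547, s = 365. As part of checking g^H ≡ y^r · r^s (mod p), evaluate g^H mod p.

460

250^2 = 62500 ≡ 116
250^4 ≡ 116^2 = 13456 ≡ 88
250^8 ≡ 88^2 = 7744 ≡ 503
250^16 ≡ 503^2 = 253009 ≡ 131
250^32 ≡ 131^2 = 17161 ≡ 451
250^64 ≡ 451^2 = 203401 ≡ 96
250^128 ≡ 96^2 = 9216 ≡ 304
250^256 ≡ 304^2 = 92416 ≡ 511
371 = 256 + 64 + 32 + 16 + 2 + 1, so 250^371 ≡ 511·96·451·131·116·250 ≡ 460 (mod 557)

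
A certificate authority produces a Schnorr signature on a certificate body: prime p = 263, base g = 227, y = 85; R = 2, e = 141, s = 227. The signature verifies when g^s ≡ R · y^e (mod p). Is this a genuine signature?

g^s mod p:
Squares mod 263: 227^1≡227, 227^2≡244, 227^4≡98, 227^8≡136, 227^16≡86, 227^32≡32, 227^64≡235, 227^128≡258
227 = 128 + 64 + 32 + 2 + 1, so 227^227 ≡ 258·235·32·244·227 ≡ 107 (mod 263)
R · y^e mod p:
Squares mod 263: 85^1≡85, 85^2≡124, 85^4≡122, 85^8≡156, 85^16≡140, 85^32≡138, 85^64≡108, 85^128≡92
141 = 128 + 8 + 4 + 1, so 85^141 ≡ 92·156·122·85 ≡ 118 (mod 263)
2·118 = 236 ≡ 236 (mod 263)
107 ≠ 236; the check fails.

forged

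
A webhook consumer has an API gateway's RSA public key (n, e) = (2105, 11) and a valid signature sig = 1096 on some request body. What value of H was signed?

Squares mod 2105: sig^1≡1096, sig^2≡1366, sig^4≡926, sig^8≡741
11 = 8 + 2 + 1, so sig^11 ≡ 741·1366·1096 ≡ 676 (mod 2105)

676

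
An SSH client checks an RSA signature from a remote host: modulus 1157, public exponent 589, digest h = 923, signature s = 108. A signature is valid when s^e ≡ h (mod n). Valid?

no

s^2 ≡ 108^2 = 11664 ≡ 94
s^4 ≡ 94^2 = 8836 ≡ 737
s^8 ≡ 737^2 = 543169 ≡ 536
s^16 ≡ 536^2 = 287296 ≡ 360
s^32 ≡ 360^2 = 129600 ≡ 16
s^64 ≡ 16^2 = 256
s^128 ≡ 256^2 = 65536 ≡ 744
s^256 ≡ 744^2 = 553536 ≡ 490
s^512 ≡ 490^2 = 240100 ≡ 601
589 = 512 + 64 + 8 + 4 + 1, so s^589 ≡ 601·256·536·737·108 ≡ 992 (mod 1157)
s^589 mod 1157 = 992, but h = 923.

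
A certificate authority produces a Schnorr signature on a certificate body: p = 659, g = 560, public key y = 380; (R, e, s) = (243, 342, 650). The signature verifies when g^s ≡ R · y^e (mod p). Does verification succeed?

g^s mod p:
560^650 mod 659 = 489
R · y^e mod p:
380^342 mod 659 = 561
243·561 = 136323 ≡ 569 (mod 659)
489 ≠ 569; the check fails.

fails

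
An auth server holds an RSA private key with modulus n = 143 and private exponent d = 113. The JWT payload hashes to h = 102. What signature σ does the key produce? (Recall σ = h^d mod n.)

137

Squares mod 143: h^1≡102, h^2≡108, h^4≡81, h^8≡126, h^16≡3, h^32≡9, h^64≡81
113 = 64 + 32 + 16 + 1, so h^113 ≡ 81·9·3·102 ≡ 137 (mod 143)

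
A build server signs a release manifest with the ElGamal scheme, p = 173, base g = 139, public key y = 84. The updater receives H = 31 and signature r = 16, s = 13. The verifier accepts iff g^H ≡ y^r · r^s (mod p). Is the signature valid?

valid

Left side g^H mod p:
139^2 = 19321 ≡ 118
139^4 ≡ 118^2 = 13924 ≡ 84
139^8 ≡ 84^2 = 7056 ≡ 136
139^16 ≡ 136^2 = 18496 ≡ 158
31 = 16 + 8 + 4 + 2 + 1, so 139^31 ≡ 158·136·84·118·139 ≡ 29 (mod 173)
Right side y^r · r^s mod p:
84^2 = 7056 ≡ 136
84^4 ≡ 136^2 = 18496 ≡ 158
84^8 ≡ 158^2 = 24964 ≡ 52
84^16 ≡ 52^2 = 2704 ≡ 109
16^2 = 256 ≡ 83
16^4 ≡ 83^2 = 6889 ≡ 142
16^8 ≡ 142^2 = 20164 ≡ 96
13 = 8 + 4 + 1, so 16^13 ≡ 96·142·16 ≡ 132 (mod 173)
109·132 = 14388 ≡ 29 (mod 173)
29 ≡ 29 (mod 173), so the signature is genuine.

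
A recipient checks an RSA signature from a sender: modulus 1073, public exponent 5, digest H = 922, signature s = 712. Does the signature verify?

s^2 ≡ 712^2 = 506944 ≡ 488
s^4 ≡ 488^2 = 238144 ≡ 1011
5 = 4 + 1, so s^5 ≡ 1011·712 ≡ 922 (mod 1073)
Since 922 equals the digest 922, verification succeeds.

verifies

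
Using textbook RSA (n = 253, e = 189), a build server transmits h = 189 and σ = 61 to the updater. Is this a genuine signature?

Squares mod 253: σ^1≡61, σ^2≡179, σ^4≡163, σ^8≡4, σ^16≡16, σ^32≡3, σ^64≡9, σ^128≡81
189 = 128 + 32 + 16 + 8 + 4 + 1, so σ^189 ≡ 81·3·16·4·163·61 ≡ 189 (mod 253)
189 = h, so the signature checks out.

genuine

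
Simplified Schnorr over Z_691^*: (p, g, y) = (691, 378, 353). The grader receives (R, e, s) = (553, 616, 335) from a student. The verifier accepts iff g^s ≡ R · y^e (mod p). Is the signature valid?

g^s mod p:
378^2 = 142884 ≡ 538
378^4 ≡ 538^2 = 289444 ≡ 606
378^8 ≡ 606^2 = 367236 ≡ 315
378^16 ≡ 315^2 = 99225 ≡ 412
378^32 ≡ 412^2 = 169744 ≡ 449
378^64 ≡ 449^2 = 201601 ≡ 520
378^128 ≡ 520^2 = 270400 ≡ 219
378^256 ≡ 219^2 = 47961 ≡ 282
335 = 256 + 64 + 8 + 4 + 2 + 1, so 378^335 ≡ 282·520·315·606·538·378 ≡ 154 (mod 691)
R · y^e mod p:
353^2 = 124609 ≡ 229
353^4 ≡ 229^2 = 52441 ≡ 616
353^8 ≡ 616^2 = 379456 ≡ 97
353^16 ≡ 97^2 = 9409 ≡ 426
353^32 ≡ 426^2 = 181476 ≡ 434
353^64 ≡ 434^2 = 188356 ≡ 404
353^128 ≡ 404^2 = 163216 ≡ 140
353^256 ≡ 140^2 = 19600 ≡ 252
353^512 ≡ 252^2 = 63504 ≡ 623
616 = 512 + 64 + 32 + 8, so 353^616 ≡ 623·404·434·97 ≡ 79 (mod 691)
553·79 = 43687 ≡ 154 (mod 691)
154 ≡ 154 (mod 691); signature holds.

valid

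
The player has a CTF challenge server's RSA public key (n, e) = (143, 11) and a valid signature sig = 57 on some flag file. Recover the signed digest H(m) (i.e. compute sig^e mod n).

Squares mod 143: sig^1≡57, sig^2≡103, sig^4≡27, sig^8≡14
11 = 8 + 2 + 1, so sig^11 ≡ 14·103·57 ≡ 112 (mod 143)

112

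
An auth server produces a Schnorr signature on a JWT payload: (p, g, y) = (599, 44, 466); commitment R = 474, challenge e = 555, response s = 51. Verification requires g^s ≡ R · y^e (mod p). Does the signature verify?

verifies

g^s mod p:
44^2 = 1936 ≡ 139
44^4 ≡ 139^2 = 19321 ≡ 153
44^8 ≡ 153^2 = 23409 ≡ 48
44^16 ≡ 48^2 = 2304 ≡ 507
44^32 ≡ 507^2 = 257049 ≡ 78
51 = 32 + 16 + 2 + 1, so 44^51 ≡ 78·507·139·44 ≡ 314 (mod 599)
R · y^e mod p:
466^2 = 217156 ≡ 318
466^4 ≡ 318^2 = 101124 ≡ 492
466^8 ≡ 492^2 = 242064 ≡ 68
466^16 ≡ 68^2 = 4624 ≡ 431
466^32 ≡ 431^2 = 185761 ≡ 71
466^64 ≡ 71^2 = 5041 ≡ 249
466^128 ≡ 249^2 = 62001 ≡ 304
466^256 ≡ 304^2 = 92416 ≡ 170
466^512 ≡ 170^2 = 28900 ≡ 148
555 = 512 + 32 + 8 + 2 + 1, so 466^555 ≡ 148·71·68·318·466 ≡ 170 (mod 599)
474·170 = 80580 ≡ 314 (mod 599)
314 ≡ 314 (mod 599); signature holds.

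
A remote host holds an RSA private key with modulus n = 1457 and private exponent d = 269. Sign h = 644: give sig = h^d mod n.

h^2 ≡ 644^2 = 414736 ≡ 948
h^4 ≡ 948^2 = 898704 ≡ 1192
h^8 ≡ 1192^2 = 1420864 ≡ 289
h^16 ≡ 289^2 = 83521 ≡ 472
h^32 ≡ 472^2 = 222784 ≡ 1320
h^64 ≡ 1320^2 = 1742400 ≡ 1285
h^128 ≡ 1285^2 = 1651225 ≡ 444
h^256 ≡ 444^2 = 197136 ≡ 441
269 = 256 + 8 + 4 + 1, so h^269 ≡ 441·289·1192·644 ≡ 797 (mod 1457)

797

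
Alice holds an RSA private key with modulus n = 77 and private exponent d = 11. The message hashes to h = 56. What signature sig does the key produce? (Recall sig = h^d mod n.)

h^2 ≡ 56^2 = 3136 ≡ 56
h^4 ≡ 56^2 = 3136 ≡ 56
h^8 ≡ 56^2 = 3136 ≡ 56
11 = 8 + 2 + 1, so h^11 ≡ 56·56·56 ≡ 56 (mod 77)

56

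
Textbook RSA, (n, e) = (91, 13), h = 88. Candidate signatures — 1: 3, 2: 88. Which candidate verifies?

2

Candidate 1: 3^13 mod 91 = 3
Candidate 2: 88^13 mod 91 = 88
  → matches h = 88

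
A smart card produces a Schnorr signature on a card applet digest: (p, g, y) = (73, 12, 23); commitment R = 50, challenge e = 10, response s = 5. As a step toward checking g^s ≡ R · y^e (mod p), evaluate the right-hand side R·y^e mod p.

48

Squares mod 73: 23^1≡23, 23^2≡18, 23^4≡32, 23^8≡2
10 = 8 + 2, so 23^10 ≡ 2·18 ≡ 36 (mod 73)
R · y^e ≡ 50·36 = 1800 ≡ 48 (mod 73)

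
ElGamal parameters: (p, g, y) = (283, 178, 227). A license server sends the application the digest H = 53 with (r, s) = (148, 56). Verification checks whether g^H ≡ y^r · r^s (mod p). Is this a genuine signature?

Left side g^H mod p:
178^2 = 31684 ≡ 271
178^4 ≡ 271^2 = 73441 ≡ 144
178^8 ≡ 144^2 = 20736 ≡ 77
178^16 ≡ 77^2 = 5929 ≡ 269
178^32 ≡ 269^2 = 72361 ≡ 196
53 = 32 + 16 + 4 + 1, so 178^53 ≡ 196·269·144·178 ≡ 65 (mod 283)
Right side y^r · r^s mod p:
227^2 = 51529 ≡ 23
227^4 ≡ 23^2 = 529 ≡ 246
227^8 ≡ 246^2 = 60516 ≡ 237
227^16 ≡ 237^2 = 56169 ≡ 135
227^32 ≡ 135^2 = 18225 ≡ 113
227^64 ≡ 113^2 = 12769 ≡ 34
227^128 ≡ 34^2 = 1156 ≡ 24
148 = 128 + 16 + 4, so 227^148 ≡ 24·135·246 ≡ 112 (mod 283)
148^2 = 21904 ≡ 113
148^4 ≡ 113^2 = 12769 ≡ 34
148^8 ≡ 34^2 = 1156 ≡ 24
148^16 ≡ 24^2 = 576 ≡ 10
148^32 ≡ 10^2 = 100
56 = 32 + 16 + 8, so 148^56 ≡ 100·10·24 ≡ 228 (mod 283)
112·228 = 25536 ≡ 66 (mod 283)
65 ≠ 66, so verification fails.

forged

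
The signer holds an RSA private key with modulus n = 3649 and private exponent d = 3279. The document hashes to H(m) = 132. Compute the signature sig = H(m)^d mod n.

483

(H(m))^2 ≡ 132^2 = 17424 ≡ 2828
(H(m))^4 ≡ 2828^2 = 7997584 ≡ 2625
(H(m))^8 ≡ 2625^2 = 6890625 ≡ 1313
(H(m))^16 ≡ 1313^2 = 1723969 ≡ 1641
(H(m))^32 ≡ 1641^2 = 2692881 ≡ 3568
(H(m))^64 ≡ 3568^2 = 12730624 ≡ 2912
(H(m))^128 ≡ 2912^2 = 8479744 ≡ 3117
(H(m))^256 ≡ 3117^2 = 9715689 ≡ 2051
(H(m))^512 ≡ 2051^2 = 4206601 ≡ 2953
(H(m))^1024 ≡ 2953^2 = 8720209 ≡ 2748
(H(m))^2048 ≡ 2748^2 = 7551504 ≡ 1723
3279 = 2048 + 1024 + 128 + 64 + 8 + 4 + 2 + 1, so (H(m))^3279 ≡ 1723·2748·3117·2912·1313·2625·2828·132 ≡ 483 (mod 3649)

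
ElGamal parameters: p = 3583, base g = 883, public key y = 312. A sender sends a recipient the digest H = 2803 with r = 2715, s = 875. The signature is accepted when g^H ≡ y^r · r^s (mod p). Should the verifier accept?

Left side g^H mod p:
883^2 = 779689 ≡ 2178
883^4 ≡ 2178^2 = 4743684 ≡ 3375
883^8 ≡ 3375^2 = 11390625 ≡ 268
883^16 ≡ 268^2 = 71824 ≡ 164
883^32 ≡ 164^2 = 26896 ≡ 1815
883^64 ≡ 1815^2 = 3294225 ≡ 1448
883^128 ≡ 1448^2 = 2096704 ≡ 649
883^256 ≡ 649^2 = 421201 ≡ 1990
883^512 ≡ 1990^2 = 3960100 ≡ 885
883^1024 ≡ 885^2 = 783225 ≡ 2131
883^2048 ≡ 2131^2 = 4541161 ≡ 1500
2803 = 2048 + 512 + 128 + 64 + 32 + 16 + 2 + 1, so 883^2803 ≡ 1500·885·649·1448·1815·164·2178·883 ≡ 1492 (mod 3583)
Right side y^r · r^s mod p:
312^2 = 97344 ≡ 603
312^4 ≡ 603^2 = 363609 ≡ 1726
312^8 ≡ 1726^2 = 2979076 ≡ 1603
312^16 ≡ 1603^2 = 2569609 ≡ 598
312^32 ≡ 598^2 = 357604 ≡ 2887
312^64 ≡ 2887^2 = 8334769 ≡ 711
312^128 ≡ 711^2 = 505521 ≡ 318
312^256 ≡ 318^2 = 101124 ≡ 800
312^512 ≡ 800^2 = 640000 ≡ 2226
312^1024 ≡ 2226^2 = 4955076 ≡ 3370
312^2048 ≡ 3370^2 = 11356900 ≡ 2373
2715 = 2048 + 512 + 128 + 16 + 8 + 2 + 1, so 312^2715 ≡ 2373·2226·318·598·1603·603·312 ≡ 318 (mod 3583)
2715^2 = 7371225 ≡ 994
2715^4 ≡ 994^2 = 988036 ≡ 2711
2715^8 ≡ 2711^2 = 7349521 ≡ 788
2715^16 ≡ 788^2 = 620944 ≡ 1085
2715^32 ≡ 1085^2 = 1177225 ≡ 2001
2715^64 ≡ 2001^2 = 4004001 ≡ 1790
2715^128 ≡ 1790^2 = 3204100 ≡ 898
2715^256 ≡ 898^2 = 806404 ≡ 229
2715^512 ≡ 229^2 = 52441 ≡ 2279
875 = 512 + 256 + 64 + 32 + 8 + 2 + 1, so 2715^875 ≡ 2279·229·1790·2001·788·994·2715 ≡ 3137 (mod 3583)
318·3137 = 997566 ≡ 1492 (mod 3583)
1492 ≡ 1492 (mod 3583), so the signature is genuine.

accept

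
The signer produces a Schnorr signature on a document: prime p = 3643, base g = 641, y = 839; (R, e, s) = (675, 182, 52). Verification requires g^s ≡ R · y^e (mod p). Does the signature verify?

does not verify

g^s mod p:
641^52 mod 3643 = 1333
R · y^e mod p:
839^182 mod 3643 = 2626
675·2626 = 1772550 ≡ 2052 (mod 3643)
1333 ≠ 2052; the check fails.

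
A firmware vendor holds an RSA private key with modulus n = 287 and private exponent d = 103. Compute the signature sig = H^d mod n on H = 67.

H^2 ≡ 67^2 = 4489 ≡ 184
H^4 ≡ 184^2 = 33856 ≡ 277
H^8 ≡ 277^2 = 76729 ≡ 100
H^16 ≡ 100^2 = 10000 ≡ 242
H^32 ≡ 242^2 = 58564 ≡ 16
H^64 ≡ 16^2 = 256
103 = 64 + 32 + 4 + 2 + 1, so H^103 ≡ 256·16·277·184·67 ≡ 95 (mod 287)

95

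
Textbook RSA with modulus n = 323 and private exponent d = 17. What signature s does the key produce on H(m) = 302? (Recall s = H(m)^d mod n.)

Squares mod 323: (H(m))^1≡302, (H(m))^2≡118, (H(m))^4≡35, (H(m))^8≡256, (H(m))^16≡290
17 = 16 + 1, so (H(m))^17 ≡ 290·302 ≡ 47 (mod 323)

47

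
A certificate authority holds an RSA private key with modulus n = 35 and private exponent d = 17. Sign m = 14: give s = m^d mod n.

14

m^2 ≡ 14^2 = 196 ≡ 21
m^4 ≡ 21^2 = 441 ≡ 21
m^8 ≡ 21^2 = 441 ≡ 21
m^16 ≡ 21^2 = 441 ≡ 21
17 = 16 + 1, so m^17 ≡ 21·14 ≡ 14 (mod 35)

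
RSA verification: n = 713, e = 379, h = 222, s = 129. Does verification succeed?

passes

Squares mod 713: s^1≡129, s^2≡242, s^4≡98, s^8≡335, s^16≡284, s^32≡87, s^64≡439, s^128≡211, s^256≡315
379 = 256 + 64 + 32 + 16 + 8 + 2 + 1, so s^379 ≡ 315·439·87·284·335·242·129 ≡ 222 (mod 713)
s^379 mod 713 = 222 matches h.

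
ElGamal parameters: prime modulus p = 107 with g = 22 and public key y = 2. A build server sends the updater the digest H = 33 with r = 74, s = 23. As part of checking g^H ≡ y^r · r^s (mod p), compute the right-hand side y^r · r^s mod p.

2^2 = 4
2^4 ≡ 4^2 = 16
2^8 ≡ 16^2 = 256 ≡ 42
2^16 ≡ 42^2 = 1764 ≡ 52
2^32 ≡ 52^2 = 2704 ≡ 29
2^64 ≡ 29^2 = 841 ≡ 92
74 = 64 + 8 + 2, so 2^74 ≡ 92·42·4 ≡ 48 (mod 107)
74^2 = 5476 ≡ 19
74^4 ≡ 19^2 = 361 ≡ 40
74^8 ≡ 40^2 = 1600 ≡ 102
74^16 ≡ 102^2 = 10404 ≡ 25
23 = 16 + 4 + 2 + 1, so 74^23 ≡ 25·40·19·74 ≡ 20 (mod 107)
y^r · r^s ≡ 48·20 = 960 ≡ 104 (mod 107)

104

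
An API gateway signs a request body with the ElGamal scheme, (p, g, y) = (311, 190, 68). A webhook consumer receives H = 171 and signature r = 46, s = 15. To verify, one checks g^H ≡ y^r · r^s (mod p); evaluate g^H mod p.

190^2 = 36100 ≡ 24
190^4 ≡ 24^2 = 576 ≡ 265
190^8 ≡ 265^2 = 70225 ≡ 250
190^16 ≡ 250^2 = 62500 ≡ 300
190^32 ≡ 300^2 = 90000 ≡ 121
190^64 ≡ 121^2 = 14641 ≡ 24
190^128 ≡ 24^2 = 576 ≡ 265
171 = 128 + 32 + 8 + 2 + 1, so 190^171 ≡ 265·121·250·24·190 ≡ 11 (mod 311)

11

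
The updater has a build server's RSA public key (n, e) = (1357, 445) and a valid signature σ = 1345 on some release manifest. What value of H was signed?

1224

Squares mod 1357: σ^1≡1345, σ^2≡144, σ^4≡381, σ^8≡1319, σ^16≡87, σ^32≡784, σ^64≡1292, σ^128≡154, σ^256≡647
445 = 256 + 128 + 32 + 16 + 8 + 4 + 1, so σ^445 ≡ 647·154·784·87·1319·381·1345 ≡ 1224 (mod 1357)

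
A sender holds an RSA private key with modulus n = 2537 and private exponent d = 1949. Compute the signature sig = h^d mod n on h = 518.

h^2 ≡ 518^2 = 268324 ≡ 1939
h^4 ≡ 1939^2 = 3759721 ≡ 2424
h^8 ≡ 2424^2 = 5875776 ≡ 84
h^16 ≡ 84^2 = 7056 ≡ 1982
h^32 ≡ 1982^2 = 3928324 ≡ 1048
h^64 ≡ 1048^2 = 1098304 ≡ 2320
h^128 ≡ 2320^2 = 5382400 ≡ 1423
h^256 ≡ 1423^2 = 2024929 ≡ 403
h^512 ≡ 403^2 = 162409 ≡ 41
h^1024 ≡ 41^2 = 1681
1949 = 1024 + 512 + 256 + 128 + 16 + 8 + 4 + 1, so h^1949 ≡ 1681·41·403·1423·1982·84·2424·518 ≡ 137 (mod 2537)

137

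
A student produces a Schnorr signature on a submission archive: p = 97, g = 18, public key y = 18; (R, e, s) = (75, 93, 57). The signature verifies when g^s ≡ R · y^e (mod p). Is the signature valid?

g^s mod p:
18^2 = 324 ≡ 33
18^4 ≡ 33^2 = 1089 ≡ 22
18^8 ≡ 22^2 = 484 ≡ 96
18^16 ≡ 96^2 = 9216 ≡ 1
18^32 ≡ 1^2 = 1
57 = 32 + 16 + 8 + 1, so 18^57 ≡ 1·1·96·18 ≡ 79 (mod 97)
R · y^e mod p:
18^2 = 324 ≡ 33
18^4 ≡ 33^2 = 1089 ≡ 22
18^8 ≡ 22^2 = 484 ≡ 96
18^16 ≡ 96^2 = 9216 ≡ 1
18^32 ≡ 1^2 = 1
18^64 ≡ 1^2 = 1
93 = 64 + 16 + 8 + 4 + 1, so 18^93 ≡ 1·1·96·22·18 ≡ 89 (mod 97)
75·89 = 6675 ≡ 79 (mod 97)
79 ≡ 79 (mod 97); signature holds.

valid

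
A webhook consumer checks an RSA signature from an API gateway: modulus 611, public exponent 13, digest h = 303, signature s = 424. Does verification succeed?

s^2 ≡ 424^2 = 179776 ≡ 142
s^4 ≡ 142^2 = 20164 ≡ 1
s^8 ≡ 1^2 = 1
13 = 8 + 4 + 1, so s^13 ≡ 1·1·424 ≡ 424 (mod 611)
424 ≠ 303, so verification fails.

fails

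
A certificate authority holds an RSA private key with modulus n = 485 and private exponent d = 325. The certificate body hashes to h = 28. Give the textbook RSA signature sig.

h^2 ≡ 28^2 = 784 ≡ 299
h^4 ≡ 299^2 = 89401 ≡ 161
h^8 ≡ 161^2 = 25921 ≡ 216
h^16 ≡ 216^2 = 46656 ≡ 96
h^32 ≡ 96^2 = 9216 ≡ 1
h^64 ≡ 1^2 = 1
h^128 ≡ 1^2 = 1
h^256 ≡ 1^2 = 1
325 = 256 + 64 + 4 + 1, so h^325 ≡ 1·1·161·28 ≡ 143 (mod 485)

143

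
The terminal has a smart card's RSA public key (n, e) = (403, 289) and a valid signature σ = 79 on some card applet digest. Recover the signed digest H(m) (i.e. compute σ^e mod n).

σ^2 ≡ 79^2 = 6241 ≡ 196
σ^4 ≡ 196^2 = 38416 ≡ 131
σ^8 ≡ 131^2 = 17161 ≡ 235
σ^16 ≡ 235^2 = 55225 ≡ 14
σ^32 ≡ 14^2 = 196
σ^64 ≡ 196^2 = 38416 ≡ 131
σ^128 ≡ 131^2 = 17161 ≡ 235
σ^256 ≡ 235^2 = 55225 ≡ 14
289 = 256 + 32 + 1, so σ^289 ≡ 14·196·79 ≡ 365 (mod 403)

365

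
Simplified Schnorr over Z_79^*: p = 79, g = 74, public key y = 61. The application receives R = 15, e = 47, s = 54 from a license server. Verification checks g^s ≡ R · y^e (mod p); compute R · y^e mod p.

61^2 = 3721 ≡ 8
61^4 ≡ 8^2 = 64
61^8 ≡ 64^2 = 4096 ≡ 67
61^16 ≡ 67^2 = 4489 ≡ 65
61^32 ≡ 65^2 = 4225 ≡ 38
47 = 32 + 8 + 4 + 2 + 1, so 61^47 ≡ 38·67·64·8·61 ≡ 12 (mod 79)
R · y^e ≡ 15·12 = 180 ≡ 22 (mod 79)

22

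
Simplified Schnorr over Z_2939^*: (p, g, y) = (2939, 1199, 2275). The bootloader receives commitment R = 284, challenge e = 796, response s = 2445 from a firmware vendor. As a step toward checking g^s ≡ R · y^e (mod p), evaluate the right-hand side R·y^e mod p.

2275^2 = 5175625 ≡ 46
2275^4 ≡ 46^2 = 2116
2275^8 ≡ 2116^2 = 4477456 ≡ 1359
2275^16 ≡ 1359^2 = 1846881 ≡ 1189
2275^32 ≡ 1189^2 = 1413721 ≡ 62
2275^64 ≡ 62^2 = 3844 ≡ 905
2275^128 ≡ 905^2 = 819025 ≡ 1983
2275^256 ≡ 1983^2 = 3932289 ≡ 2846
2275^512 ≡ 2846^2 = 8099716 ≡ 2771
796 = 512 + 256 + 16 + 8 + 4, so 2275^796 ≡ 2771·2846·1189·1359·2116 ≡ 80 (mod 2939)
R · y^e ≡ 284·80 = 22720 ≡ 2147 (mod 2939)

2147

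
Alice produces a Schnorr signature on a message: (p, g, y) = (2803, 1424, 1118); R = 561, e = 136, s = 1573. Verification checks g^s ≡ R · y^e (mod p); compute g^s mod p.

1424^1573 mod 2803 = 1020

1020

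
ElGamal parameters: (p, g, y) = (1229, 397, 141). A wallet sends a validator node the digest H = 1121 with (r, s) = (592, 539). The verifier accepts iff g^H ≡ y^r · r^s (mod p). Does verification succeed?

Left side g^H mod p:
397^2 = 157609 ≡ 297
397^4 ≡ 297^2 = 88209 ≡ 950
397^8 ≡ 950^2 = 902500 ≡ 414
397^16 ≡ 414^2 = 171396 ≡ 565
397^32 ≡ 565^2 = 319225 ≡ 914
397^64 ≡ 914^2 = 835396 ≡ 905
397^128 ≡ 905^2 = 819025 ≡ 511
397^256 ≡ 511^2 = 261121 ≡ 573
397^512 ≡ 573^2 = 328329 ≡ 186
397^1024 ≡ 186^2 = 34596 ≡ 184
1121 = 1024 + 64 + 32 + 1, so 397^1121 ≡ 184·905·914·397 ≡ 194 (mod 1229)
Right side y^r · r^s mod p:
141^2 = 19881 ≡ 217
141^4 ≡ 217^2 = 47089 ≡ 387
141^8 ≡ 387^2 = 149769 ≡ 1060
141^16 ≡ 1060^2 = 1123600 ≡ 294
141^32 ≡ 294^2 = 86436 ≡ 406
141^64 ≡ 406^2 = 164836 ≡ 150
141^128 ≡ 150^2 = 22500 ≡ 378
141^256 ≡ 378^2 = 142884 ≡ 320
141^512 ≡ 320^2 = 102400 ≡ 393
592 = 512 + 64 + 16, so 141^592 ≡ 393·150·294 ≡ 1171 (mod 1229)
592^2 = 350464 ≡ 199
592^4 ≡ 199^2 = 39601 ≡ 273
592^8 ≡ 273^2 = 74529 ≡ 789
592^16 ≡ 789^2 = 622521 ≡ 647
592^32 ≡ 647^2 = 418609 ≡ 749
592^64 ≡ 749^2 = 561001 ≡ 577
592^128 ≡ 577^2 = 332929 ≡ 1099
592^256 ≡ 1099^2 = 1207801 ≡ 923
592^512 ≡ 923^2 = 851929 ≡ 232
539 = 512 + 16 + 8 + 2 + 1, so 592^539 ≡ 232·647·789·199·592 ≡ 929 (mod 1229)
1171·929 = 1087859 ≡ 194 (mod 1229)
194 ≡ 194 (mod 1229), so the signature is genuine.

passes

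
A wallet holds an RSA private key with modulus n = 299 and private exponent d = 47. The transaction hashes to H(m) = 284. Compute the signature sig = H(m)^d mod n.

Squares mod 299: (H(m))^1≡284, (H(m))^2≡225, (H(m))^4≡94, (H(m))^8≡165, (H(m))^16≡16, (H(m))^32≡256
47 = 32 + 8 + 4 + 2 + 1, so (H(m))^47 ≡ 256·165·94·225·284 ≡ 6 (mod 299)

6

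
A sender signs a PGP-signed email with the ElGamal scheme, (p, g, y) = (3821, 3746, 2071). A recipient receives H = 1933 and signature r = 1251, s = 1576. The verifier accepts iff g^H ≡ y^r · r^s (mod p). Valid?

no

Left side g^H mod p:
Squares mod 3821: 3746^1≡3746, 3746^2≡1804, 3746^4≡2745, 3746^8≡13, 3746^16≡169, 3746^32≡1814, 3746^64≡715, 3746^128≡3032, 3746^256≡3519, 3746^512≡3321, 3746^1024≡1635
1933 = 1024 + 512 + 256 + 128 + 8 + 4 + 1, so 3746^1933 ≡ 1635·3321·3519·3032·13·2745·3746 ≡ 2220 (mod 3821)
Right side y^r · r^s mod p:
Squares mod 3821: 2071^1≡2071, 2071^2≡1879, 2071^4≡37, 2071^8≡1369, 2071^16≡1871, 2071^32≡605, 2071^64≡3030, 2071^128≡2858, 2071^256≡2687, 2071^512≡2100, 2071^1024≡566
1251 = 1024 + 128 + 64 + 32 + 2 + 1, so 2071^1251 ≡ 566·2858·3030·605·1879·2071 ≡ 2538 (mod 3821)
Squares mod 3821: 1251^1≡1251, 1251^2≡2212, 1251^4≡2064, 1251^8≡3502, 1251^16≡2415, 1251^32≡1379, 1251^64≡2604, 1251^128≡2362, 1251^256≡384, 1251^512≡2258, 1251^1024≡1350
1576 = 1024 + 512 + 32 + 8, so 1251^1576 ≡ 1350·2258·1379·3502 ≡ 499 (mod 3821)
2538·499 = 1266462 ≡ 1711 (mod 3821)
2220 ≠ 1711, so verification fails.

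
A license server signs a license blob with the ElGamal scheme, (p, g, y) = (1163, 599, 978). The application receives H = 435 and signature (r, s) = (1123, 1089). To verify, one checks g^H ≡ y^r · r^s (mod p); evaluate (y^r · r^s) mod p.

978^2 = 956484 ≡ 498
978^4 ≡ 498^2 = 248004 ≡ 285
978^8 ≡ 285^2 = 81225 ≡ 978
978^16 ≡ 978^2 = 956484 ≡ 498
978^32 ≡ 498^2 = 248004 ≡ 285
978^64 ≡ 285^2 = 81225 ≡ 978
978^128 ≡ 978^2 = 956484 ≡ 498
978^256 ≡ 498^2 = 248004 ≡ 285
978^512 ≡ 285^2 = 81225 ≡ 978
978^1024 ≡ 978^2 = 956484 ≡ 498
1123 = 1024 + 64 + 32 + 2 + 1, so 978^1123 ≡ 498·978·285·498·978 ≡ 910 (mod 1163)
1123^2 = 1261129 ≡ 437
1123^4 ≡ 437^2 = 190969 ≡ 237
1123^8 ≡ 237^2 = 56169 ≡ 345
1123^16 ≡ 345^2 = 119025 ≡ 399
1123^32 ≡ 399^2 = 159201 ≡ 1033
1123^64 ≡ 1033^2 = 1067089 ≡ 618
1123^128 ≡ 618^2 = 381924 ≡ 460
1123^256 ≡ 460^2 = 211600 ≡ 1097
1123^512 ≡ 1097^2 = 1203409 ≡ 867
1123^1024 ≡ 867^2 = 751689 ≡ 391
1089 = 1024 + 64 + 1, so 1123^1089 ≡ 391·618·1123 ≡ 173 (mod 1163)
y^r · r^s ≡ 910·173 = 157430 ≡ 425 (mod 1163)

425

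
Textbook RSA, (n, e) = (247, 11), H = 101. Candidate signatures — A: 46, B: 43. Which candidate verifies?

Candidate A: 46^2 = 2116 ≡ 140; 46^4 ≡ 140^2 = 19600 ≡ 87; 46^8 ≡ 87^2 = 7569 ≡ 159; 11 = 8 + 2 + 1, so 46^11 ≡ 159·140·46 ≡ 145 (mod 247)
Candidate B: 43^2 = 1849 ≡ 120; 43^4 ≡ 120^2 = 14400 ≡ 74; 43^8 ≡ 74^2 = 5476 ≡ 42; 11 = 8 + 2 + 1, so 43^11 ≡ 42·120·43 ≡ 101 (mod 247)
  → matches H = 101

B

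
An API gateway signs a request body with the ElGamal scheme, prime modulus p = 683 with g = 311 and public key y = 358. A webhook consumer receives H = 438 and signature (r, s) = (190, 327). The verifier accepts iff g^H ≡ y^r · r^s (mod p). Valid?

no

Left side g^H mod p:
311^2 = 96721 ≡ 418
311^4 ≡ 418^2 = 174724 ≡ 559
311^8 ≡ 559^2 = 312481 ≡ 350
311^16 ≡ 350^2 = 122500 ≡ 243
311^32 ≡ 243^2 = 59049 ≡ 311
311^64 ≡ 311^2 = 96721 ≡ 418
311^128 ≡ 418^2 = 174724 ≡ 559
311^256 ≡ 559^2 = 312481 ≡ 350
438 = 256 + 128 + 32 + 16 + 4 + 2, so 311^438 ≡ 350·559·311·243·559·418 ≡ 559 (mod 683)
Right side y^r · r^s mod p:
358^2 = 128164 ≡ 443
358^4 ≡ 443^2 = 196249 ≡ 228
358^8 ≡ 228^2 = 51984 ≡ 76
358^16 ≡ 76^2 = 5776 ≡ 312
358^32 ≡ 312^2 = 97344 ≡ 358
358^64 ≡ 358^2 = 128164 ≡ 443
358^128 ≡ 443^2 = 196249 ≡ 228
190 = 128 + 32 + 16 + 8 + 4 + 2, so 358^190 ≡ 228·358·312·76·228·443 ≡ 228 (mod 683)
190^2 = 36100 ≡ 584
190^4 ≡ 584^2 = 341056 ≡ 239
190^8 ≡ 239^2 = 57121 ≡ 432
190^16 ≡ 432^2 = 186624 ≡ 165
190^32 ≡ 165^2 = 27225 ≡ 588
190^64 ≡ 588^2 = 345744 ≡ 146
190^128 ≡ 146^2 = 21316 ≡ 143
190^256 ≡ 143^2 = 20449 ≡ 642
327 = 256 + 64 + 4 + 2 + 1, so 190^327 ≡ 642·146·239·584·190 ≡ 136 (mod 683)
228·136 = 31008 ≡ 273 (mod 683)
559 ≠ 273, so verification fails.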